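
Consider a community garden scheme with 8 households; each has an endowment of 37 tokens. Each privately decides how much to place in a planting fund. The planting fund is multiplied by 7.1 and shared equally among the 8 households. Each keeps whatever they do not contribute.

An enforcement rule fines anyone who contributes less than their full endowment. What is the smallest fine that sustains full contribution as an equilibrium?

Given the others contribute fully, the best deviation is to contribute 0 (any partial contribution still incurs the fine and gives up units whose private return 0.8875 is below 1).
Deviating from 37 to 0 saves 37 tokens but forfeits the deviator's share of the drop in the planting fund: 7.1/8 × 37 = 32.84.
So the deviation gain is 37 − 32.84 = 4.16, and the fine must be at least 4.16 tokens to wipe it out.

4.16 tokens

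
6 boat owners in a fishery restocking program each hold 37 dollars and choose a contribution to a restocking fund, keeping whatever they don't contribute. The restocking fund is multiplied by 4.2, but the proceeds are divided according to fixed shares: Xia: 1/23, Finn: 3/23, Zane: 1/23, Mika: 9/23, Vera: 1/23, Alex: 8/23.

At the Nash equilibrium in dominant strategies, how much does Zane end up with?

50.51 dollars

Each unit j contributes comes back to j as 4.2 × (j's share), so j prefers to contribute only if that share exceeds 1/4.2 = 0.2381; otherwise keeping the unit dominates.
The shares above 0.2381 belong to Mika and Alex, contributing 37 each; the remaining 4 contribute 0. Total contributed: 74.
Zane keeps 37 and receives 4.2 × 74 × 1/23 = 13.51 from the restocking fund, for a payoff of 50.51.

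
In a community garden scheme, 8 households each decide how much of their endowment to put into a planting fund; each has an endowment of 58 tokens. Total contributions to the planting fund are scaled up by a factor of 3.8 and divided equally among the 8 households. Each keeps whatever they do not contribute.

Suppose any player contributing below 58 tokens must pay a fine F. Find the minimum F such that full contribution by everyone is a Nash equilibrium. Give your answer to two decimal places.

Given the others contribute fully, the best deviation is to contribute 0 (any partial contribution still incurs the fine and gives up units whose private return 0.4750 is below 1).
Deviating from 58 to 0 saves 58 tokens but forfeits the deviator's share of the drop in the planting fund: 3.8/8 × 58 = 27.55.
So the deviation gain is 58 − 27.55 = 30.45, and the fine must be at least 30.45 tokens to wipe it out.

30.45 tokens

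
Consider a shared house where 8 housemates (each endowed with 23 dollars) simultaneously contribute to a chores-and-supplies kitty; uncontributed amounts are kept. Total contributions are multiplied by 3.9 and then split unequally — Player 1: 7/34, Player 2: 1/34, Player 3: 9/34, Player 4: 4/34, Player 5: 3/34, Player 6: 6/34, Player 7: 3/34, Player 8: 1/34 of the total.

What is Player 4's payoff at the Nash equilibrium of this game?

33.55 dollars

Player j's private return per contributed unit is 3.9 × (j's share). Contributing is weakly dominant for j when that share is at least 1/3.9 = 0.2564, and contributing 0 is dominant otherwise.
Player 3 alone (share 9/34) is above the threshold, contributing 23; the remaining 7 contribute 0. Total contributed: 23.
Player 4 keeps 23 and receives 3.9 × 23 × 4/34 = 10.55 from the chores-and-supplies kitty, for a payoff of 33.55.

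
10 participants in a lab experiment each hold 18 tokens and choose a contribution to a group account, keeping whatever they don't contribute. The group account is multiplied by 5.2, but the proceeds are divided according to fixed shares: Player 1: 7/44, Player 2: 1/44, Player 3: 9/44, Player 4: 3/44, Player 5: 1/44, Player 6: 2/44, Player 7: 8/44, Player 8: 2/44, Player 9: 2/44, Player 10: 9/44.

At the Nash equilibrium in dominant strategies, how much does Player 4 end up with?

Each unit j contributes comes back to j as 5.2 × (j's share), so j prefers to contribute only if that share exceeds 1/5.2 = 0.1923; otherwise keeping the unit dominates.
Player 3 and Player 10 clear that bar, contributing 18 each; the remaining 8 contribute 0. Total contributed: 36.
Player 4 keeps 18 and receives 5.2 × 36 × 3/44 = 12.76 from the group account, for a payoff of 30.76.

30.76 tokens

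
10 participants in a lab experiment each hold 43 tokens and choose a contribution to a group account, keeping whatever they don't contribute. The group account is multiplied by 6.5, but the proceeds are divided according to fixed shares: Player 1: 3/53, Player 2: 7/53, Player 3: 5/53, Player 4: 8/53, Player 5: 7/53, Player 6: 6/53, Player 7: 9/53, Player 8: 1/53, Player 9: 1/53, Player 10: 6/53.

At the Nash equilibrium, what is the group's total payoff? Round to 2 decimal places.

666.50 tokens

For player j, contributing a unit is worthwhile iff 6.5 × (j's share) ≥ 1, i.e. iff j's share is at least 0.1538.
The only share above 0.1538 is Player 7's 9/53, contributing 43; the remaining 9 contribute 0. Total contributed: 43.
The group account pays out 6.5 × 43 = 279.50 in total (split across the unequal shares, but the aggregate is all that matters for the group sum).
The 9 free-riders keep 43 each, adding 387. Group total = 387 + 279.50 = 666.50.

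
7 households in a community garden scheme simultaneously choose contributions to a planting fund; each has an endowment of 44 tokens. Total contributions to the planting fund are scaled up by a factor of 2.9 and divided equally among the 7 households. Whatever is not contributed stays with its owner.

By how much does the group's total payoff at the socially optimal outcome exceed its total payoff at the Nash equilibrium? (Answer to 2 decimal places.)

Each contributed unit returns 2.9/7 = 0.4143 to its contributor — below 1 — so contributing 0 is dominant for every player. At the Nash equilibrium everyone keeps their 44, and the group total is 7 × 44 = 308.
Each contributed unit returns 2.900 to the group as a whole (0.4143 to each of 7 players), which exceeds 1, so the social optimum is full contribution: group total = 2.900 × 308 = 893.20.
Efficiency loss = 893.20 − 308 = 585.20.

585.20 tokens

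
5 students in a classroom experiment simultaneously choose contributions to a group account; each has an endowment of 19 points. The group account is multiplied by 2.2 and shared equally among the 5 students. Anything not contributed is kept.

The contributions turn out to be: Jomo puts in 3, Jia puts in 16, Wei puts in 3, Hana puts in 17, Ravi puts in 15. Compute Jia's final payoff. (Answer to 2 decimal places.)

26.76 points

Total contributed: 3 + 16 + 3 + 17 + 15 = 54.
Each receives 2.2 × 54 / 5 = 23.76 from the group account.
Jia keeps 19 − 16 = 3, so Jia's payoff is 3 + 23.76 = 26.76.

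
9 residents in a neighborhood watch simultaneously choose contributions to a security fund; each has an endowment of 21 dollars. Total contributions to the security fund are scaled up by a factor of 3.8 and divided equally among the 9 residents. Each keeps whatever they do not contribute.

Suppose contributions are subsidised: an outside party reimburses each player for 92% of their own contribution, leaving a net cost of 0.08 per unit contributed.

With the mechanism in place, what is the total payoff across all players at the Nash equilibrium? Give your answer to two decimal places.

The effective private return per unit is now (3.8/9) / 0.08 = 5.2778 > 1, so every player's dominant strategy flips to full contribution.
So the Nash equilibrium is full contribution by all 9; the group earns 9 × (21 × 0.92 + 3.8 × 21) = 892.08.

892.08 dollars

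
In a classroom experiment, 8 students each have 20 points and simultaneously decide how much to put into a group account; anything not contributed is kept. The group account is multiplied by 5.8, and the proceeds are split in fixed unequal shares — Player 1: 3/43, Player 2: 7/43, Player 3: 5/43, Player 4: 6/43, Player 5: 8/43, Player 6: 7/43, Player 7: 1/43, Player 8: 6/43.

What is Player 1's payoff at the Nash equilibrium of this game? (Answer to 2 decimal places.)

28.09 points

Player j's private return per contributed unit is 5.8 × (j's share). Contributing is weakly dominant for j when that share is at least 1/5.8 = 0.1724, and contributing 0 is dominant otherwise.
Player 5 alone (share 8/43) is above the threshold, contributing 20; the remaining 7 contribute 0. Total contributed: 20.
Player 1 keeps 20 and receives 5.8 × 20 × 3/43 = 8.09 from the group account, for a payoff of 28.09.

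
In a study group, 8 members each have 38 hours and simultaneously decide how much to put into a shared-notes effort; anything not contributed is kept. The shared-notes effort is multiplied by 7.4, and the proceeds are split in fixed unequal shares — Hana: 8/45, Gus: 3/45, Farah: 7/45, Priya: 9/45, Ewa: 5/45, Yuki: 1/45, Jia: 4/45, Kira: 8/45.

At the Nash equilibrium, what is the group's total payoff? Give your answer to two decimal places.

1276.80 hours

A player with share s gets back 7.4·s per unit contributed, so full contribution is dominant for anyone with s > 1/7.4 = 0.1351 and zero contribution is dominant for anyone below.
Hana, Farah, Priya and Kira clear that bar, contributing 38 each; the remaining 4 contribute 0. Total contributed: 152.
The shared-notes effort pays out 7.4 × 152 = 1124.80 in total (split across the unequal shares, but the aggregate is all that matters for the group sum).
The 4 free-riders keep 38 each, adding 152. Group total = 152 + 1124.80 = 1276.80.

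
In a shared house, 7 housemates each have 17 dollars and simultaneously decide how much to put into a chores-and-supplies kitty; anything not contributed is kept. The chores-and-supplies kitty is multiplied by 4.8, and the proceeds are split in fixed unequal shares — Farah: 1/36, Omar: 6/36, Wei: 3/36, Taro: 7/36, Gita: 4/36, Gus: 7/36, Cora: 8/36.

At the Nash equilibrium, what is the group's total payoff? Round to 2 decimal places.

183.60 dollars

A player with share s gets back 4.8·s per unit contributed, so full contribution is dominant for anyone with s > 1/4.8 = 0.2083 and zero contribution is dominant for anyone below.
The only share above 0.2083 is Cora's 8/36, contributing 17; the remaining 6 contribute 0. Total contributed: 17.
The chores-and-supplies kitty pays out 4.8 × 17 = 81.60 in total (split across the unequal shares, but the aggregate is all that matters for the group sum).
The 6 free-riders keep 17 each, adding 102. Group total = 102 + 81.60 = 183.60.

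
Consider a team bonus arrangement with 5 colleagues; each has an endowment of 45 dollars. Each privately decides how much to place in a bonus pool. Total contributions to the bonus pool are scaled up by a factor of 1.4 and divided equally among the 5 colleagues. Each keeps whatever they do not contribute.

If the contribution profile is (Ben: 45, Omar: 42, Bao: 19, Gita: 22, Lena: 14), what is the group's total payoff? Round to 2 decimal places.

Total contributed: 45 + 42 + 19 + 22 + 14 = 142; total kept: 5 × 45 − 142 = 83.
The bonus pool pays out 1.4 × 142 = 198.80 in aggregate.
Group total = 83 + 198.80 = 281.80.

281.80 dollars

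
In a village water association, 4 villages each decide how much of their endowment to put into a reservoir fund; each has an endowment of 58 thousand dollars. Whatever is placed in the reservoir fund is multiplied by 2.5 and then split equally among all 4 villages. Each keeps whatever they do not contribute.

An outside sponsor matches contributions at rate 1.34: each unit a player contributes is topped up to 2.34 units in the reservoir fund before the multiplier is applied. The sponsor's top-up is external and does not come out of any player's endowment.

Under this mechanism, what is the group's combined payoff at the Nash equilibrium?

1357.20 thousand dollars

Under the mechanism each unit contributed yields 2.5 × 2.34 / 4 = 1.4625 back to its contributor per unit of net cost, which exceeds 1, making full contribution the dominant choice for everyone.
So the Nash equilibrium is full contribution by all 4; the group earns 2.5 × 2.34 × 232 = 1357.20.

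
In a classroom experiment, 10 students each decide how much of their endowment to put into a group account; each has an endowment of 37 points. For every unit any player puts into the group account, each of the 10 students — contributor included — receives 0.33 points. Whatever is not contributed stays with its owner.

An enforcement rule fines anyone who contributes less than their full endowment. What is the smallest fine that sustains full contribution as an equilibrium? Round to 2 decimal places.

Given the others contribute fully, the best deviation is to contribute 0 (any partial contribution still incurs the fine and gives up units whose private return 0.33 is below 1).
Deviating from 37 to 0 saves 37 points but forfeits the deviator's share of the drop in the group account: 0.33 × 37 = 12.21.
So the deviation gain is 37 − 12.21 = 24.79, and the fine must be at least 24.79 points to wipe it out.

24.79 points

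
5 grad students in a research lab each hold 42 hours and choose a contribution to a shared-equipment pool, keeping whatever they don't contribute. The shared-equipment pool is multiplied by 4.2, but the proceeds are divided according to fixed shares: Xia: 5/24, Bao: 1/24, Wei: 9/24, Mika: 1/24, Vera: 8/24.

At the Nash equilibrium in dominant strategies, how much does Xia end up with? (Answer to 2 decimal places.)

115.50 hours

For player j, contributing a unit is worthwhile iff 4.2 × (j's share) ≥ 1, i.e. iff j's share is at least 0.2381.
The shares above 0.2381 belong to Wei and Vera, contributing 42 each; the remaining 3 contribute 0. Total contributed: 84.
Xia keeps 42 and receives 4.2 × 84 × 5/24 = 73.50 from the shared-equipment pool, for a payoff of 115.50.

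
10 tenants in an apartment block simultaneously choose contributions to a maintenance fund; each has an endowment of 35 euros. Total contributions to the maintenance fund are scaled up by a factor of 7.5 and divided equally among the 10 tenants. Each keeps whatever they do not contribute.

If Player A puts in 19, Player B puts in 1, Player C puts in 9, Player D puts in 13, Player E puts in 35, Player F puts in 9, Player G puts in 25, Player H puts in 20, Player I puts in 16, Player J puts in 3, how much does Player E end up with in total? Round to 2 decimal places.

112.50 euros

Total contributed: 19 + 1 + 9 + 13 + 35 + 9 + 25 + 20 + 16 + 3 = 150.
Each receives 7.5 × 150 / 10 = 112.50 from the maintenance fund.
Player E keeps 35 − 35 = 0, so Player E's payoff is 0 + 112.50 = 112.50.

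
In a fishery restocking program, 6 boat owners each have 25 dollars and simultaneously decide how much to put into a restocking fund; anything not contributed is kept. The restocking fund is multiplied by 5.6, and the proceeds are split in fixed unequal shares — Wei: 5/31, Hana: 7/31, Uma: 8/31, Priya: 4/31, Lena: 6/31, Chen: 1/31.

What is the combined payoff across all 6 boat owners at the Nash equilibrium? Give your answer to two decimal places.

495.00 dollars

For player j, contributing a unit is worthwhile iff 5.6 × (j's share) ≥ 1, i.e. iff j's share is at least 0.1786.
Hana, Uma and Lena are above the threshold, contributing 25 each; the remaining 3 contribute 0. Total contributed: 75.
The restocking fund pays out 5.6 × 75 = 420.00 in total (split across the unequal shares, but the aggregate is all that matters for the group sum).
The 3 free-riders keep 25 each, adding 75. Group total = 75 + 420.00 = 495.00.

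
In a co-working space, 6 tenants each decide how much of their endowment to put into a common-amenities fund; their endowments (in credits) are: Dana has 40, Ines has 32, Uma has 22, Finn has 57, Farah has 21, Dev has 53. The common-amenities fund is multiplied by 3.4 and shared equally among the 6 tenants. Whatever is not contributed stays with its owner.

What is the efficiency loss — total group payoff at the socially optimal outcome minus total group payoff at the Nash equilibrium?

540.00 credits

The private return per contributed unit is 3.4/6 = 0.5667 < 1 for every player regardless of endowment, so the Nash equilibrium is zero contribution and the group total is Σ E_j = 40 + 32 + 22 + 57 + 21 + 53 = 225.
Each contributed unit returns 3.400 to the group, so the social optimum is full contribution by everyone: group total = 3.400 × 225 = 765.00.
Efficiency loss = (3.400 − 1) × 225 = 540.00.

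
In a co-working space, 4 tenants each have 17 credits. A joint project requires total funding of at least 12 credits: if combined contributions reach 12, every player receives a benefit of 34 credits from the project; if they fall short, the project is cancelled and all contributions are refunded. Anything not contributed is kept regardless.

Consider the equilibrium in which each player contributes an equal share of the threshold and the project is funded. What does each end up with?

Equal share of the threshold: 12/4 = 3.
At this profile no one gains by cutting their contribution: any cut drops the total below 12, the project is cancelled, contributions are refunded, and the deviator ends with 17, which is less than 17 − 3 + 34 = 48. Contributing more than 3 just wastes the excess. So contributing exactly 3 is a best response.
Each player's payoff: 17 − 3 + 34 = 48.

48 credits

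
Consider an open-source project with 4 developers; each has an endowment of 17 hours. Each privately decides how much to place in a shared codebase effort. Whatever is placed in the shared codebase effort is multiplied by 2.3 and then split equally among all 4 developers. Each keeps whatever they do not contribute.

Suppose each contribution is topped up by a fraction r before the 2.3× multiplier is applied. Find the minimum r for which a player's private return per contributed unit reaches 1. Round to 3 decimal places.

With matching at rate r, one contributed unit becomes (1 + r) in the shared codebase effort and returns 2.3 × (1 + r) / 4 to the contributor.
Setting this equal to 1: 1 + r = 4/2.3 = 1.7391.
So the minimum matching rate is r = 1.7391 − 1 = 0.739.

0.739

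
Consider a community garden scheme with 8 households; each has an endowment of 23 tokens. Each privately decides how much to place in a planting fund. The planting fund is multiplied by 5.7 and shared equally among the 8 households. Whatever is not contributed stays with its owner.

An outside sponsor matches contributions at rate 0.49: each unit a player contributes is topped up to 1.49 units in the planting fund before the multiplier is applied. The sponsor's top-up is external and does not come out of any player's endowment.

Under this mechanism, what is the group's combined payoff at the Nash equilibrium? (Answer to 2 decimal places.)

1562.71 tokens

Under the mechanism each unit contributed yields 5.7 × 1.49 / 8 = 1.0616 back to its contributor per unit of net cost, which exceeds 1, making full contribution the dominant choice for everyone.
So the Nash equilibrium is full contribution by all 8; the group earns 5.7 × 1.49 × 184 = 1562.71.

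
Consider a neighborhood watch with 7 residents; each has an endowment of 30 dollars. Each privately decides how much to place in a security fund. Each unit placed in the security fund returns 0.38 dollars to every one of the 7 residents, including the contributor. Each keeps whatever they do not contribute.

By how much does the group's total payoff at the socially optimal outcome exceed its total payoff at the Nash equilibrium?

The private return per contributed unit is 0.38 < 1, so contributing 0 is dominant for every player. At the Nash equilibrium everyone keeps their 30, and the group total is 7 × 30 = 210.
Each contributed unit returns 2.660 to the group as a whole (0.38 to each of 7 players), which exceeds 1, so the social optimum is full contribution: group total = 2.660 × 210 = 558.60.
Efficiency loss = 558.60 − 210 = 348.60.

348.60 dollars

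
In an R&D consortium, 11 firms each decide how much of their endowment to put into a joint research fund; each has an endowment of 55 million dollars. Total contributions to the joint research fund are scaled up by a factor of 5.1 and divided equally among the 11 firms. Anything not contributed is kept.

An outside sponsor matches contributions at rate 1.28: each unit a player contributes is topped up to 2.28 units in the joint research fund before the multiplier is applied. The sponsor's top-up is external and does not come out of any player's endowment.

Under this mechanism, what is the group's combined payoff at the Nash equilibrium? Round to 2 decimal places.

7034.94 million dollars

With the mechanism, a contributed unit returns 5.1 × 2.28 / 11 = 1.0571 per unit of net cost to the contributor — now above 1 — so contributing fully is weakly dominant for every player.
So the Nash equilibrium is full contribution by all 11; the group earns 5.1 × 2.28 × 605 = 7034.94.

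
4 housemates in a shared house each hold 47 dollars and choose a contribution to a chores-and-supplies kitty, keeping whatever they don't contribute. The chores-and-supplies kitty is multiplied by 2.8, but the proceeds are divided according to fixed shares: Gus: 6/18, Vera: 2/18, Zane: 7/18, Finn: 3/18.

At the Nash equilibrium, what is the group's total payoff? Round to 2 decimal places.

Player j's private return per contributed unit is 2.8 × (j's share). Contributing is weakly dominant for j when that share is at least 1/2.8 = 0.3571, and contributing 0 is dominant otherwise.
Only Zane (7/18) clears that bar, contributing 47; the remaining 3 contribute 0. Total contributed: 47.
The chores-and-supplies kitty pays out 2.8 × 47 = 131.60 in total (split across the unequal shares, but the aggregate is all that matters for the group sum).
The 3 free-riders keep 47 each, adding 141. Group total = 141 + 131.60 = 272.60.

272.60 dollars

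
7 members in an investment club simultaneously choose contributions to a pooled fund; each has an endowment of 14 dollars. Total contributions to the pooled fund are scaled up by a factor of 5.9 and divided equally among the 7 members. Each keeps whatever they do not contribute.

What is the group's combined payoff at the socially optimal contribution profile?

Each contributed unit returns 5.900 to the group as a whole (0.8429 to each of 7 players), which exceeds 1, so the social optimum is full contribution: group total = 5.900 × 98 = 578.20.

578.20 dollars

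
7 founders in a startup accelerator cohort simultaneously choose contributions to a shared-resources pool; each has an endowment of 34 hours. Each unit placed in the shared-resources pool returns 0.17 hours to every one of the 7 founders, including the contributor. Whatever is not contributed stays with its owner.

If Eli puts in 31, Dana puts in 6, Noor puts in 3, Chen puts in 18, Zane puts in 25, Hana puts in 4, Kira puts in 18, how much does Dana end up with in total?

Total contributed: 31 + 6 + 3 + 18 + 25 + 4 + 18 = 105.
Each receives 0.17 × 105 = 17.85 from the shared-resources pool.
Dana keeps 34 − 6 = 28, so Dana's payoff is 28 + 17.85 = 45.85.

45.85 hours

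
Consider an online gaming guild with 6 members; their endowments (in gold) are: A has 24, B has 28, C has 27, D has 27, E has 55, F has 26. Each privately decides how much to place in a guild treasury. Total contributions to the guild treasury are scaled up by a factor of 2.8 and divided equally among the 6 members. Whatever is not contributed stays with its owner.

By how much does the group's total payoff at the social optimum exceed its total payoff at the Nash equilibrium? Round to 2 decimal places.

336.60 gold

The private return per contributed unit is 2.8/6 = 0.4667 < 1 for every player regardless of endowment, so the Nash equilibrium is zero contribution and the group total is Σ E_j = 24 + 28 + 27 + 27 + 55 + 26 = 187.
Each contributed unit returns 2.800 to the group, so the social optimum is full contribution by everyone: group total = 2.800 × 187 = 523.60.
Efficiency loss = (2.800 − 1) × 187 = 336.60.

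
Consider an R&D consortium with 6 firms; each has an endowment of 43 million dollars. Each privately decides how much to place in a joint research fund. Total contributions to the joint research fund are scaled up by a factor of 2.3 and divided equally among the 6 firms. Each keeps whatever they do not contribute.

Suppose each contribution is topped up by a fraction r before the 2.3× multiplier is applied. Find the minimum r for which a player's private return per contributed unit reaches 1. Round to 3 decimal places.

With matching at rate r, one contributed unit becomes (1 + r) in the joint research fund and returns 2.3 × (1 + r) / 6 to the contributor.
Setting this equal to 1: 1 + r = 6/2.3 = 2.6087.
So the minimum matching rate is r = 2.6087 − 1 = 1.609.

1.609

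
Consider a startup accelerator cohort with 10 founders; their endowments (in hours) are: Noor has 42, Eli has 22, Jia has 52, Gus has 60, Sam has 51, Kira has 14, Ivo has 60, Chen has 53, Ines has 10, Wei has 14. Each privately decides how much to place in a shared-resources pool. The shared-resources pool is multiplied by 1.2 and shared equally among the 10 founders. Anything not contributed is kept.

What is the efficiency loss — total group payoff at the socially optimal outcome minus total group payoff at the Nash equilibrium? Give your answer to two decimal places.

The private return per contributed unit is 1.2/10 = 0.1200 < 1 for every player regardless of endowment, so the Nash equilibrium is zero contribution and the group total is Σ E_j = 42 + 22 + 52 + 60 + 51 + 14 + 60 + 53 + 10 + 14 = 378.
Each contributed unit returns 1.200 to the group, so the social optimum is full contribution by everyone: group total = 1.200 × 378 = 453.60.
Efficiency loss = (1.200 − 1) × 378 = 75.60.

75.60 hours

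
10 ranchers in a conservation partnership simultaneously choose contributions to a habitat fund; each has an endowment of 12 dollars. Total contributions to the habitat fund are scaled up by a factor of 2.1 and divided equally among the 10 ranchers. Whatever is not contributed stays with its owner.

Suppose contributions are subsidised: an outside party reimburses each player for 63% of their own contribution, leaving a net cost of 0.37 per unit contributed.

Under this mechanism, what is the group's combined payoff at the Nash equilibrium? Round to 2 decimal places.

With the mechanism, a contributed unit returns (2.1/10) / 0.37 = 0.5676 per unit of net cost — still below 1 — so contributing 0 remains dominant for every player.
Everyone keeps their endowment and the group total is 10 × 12 = 120.

120.00 dollars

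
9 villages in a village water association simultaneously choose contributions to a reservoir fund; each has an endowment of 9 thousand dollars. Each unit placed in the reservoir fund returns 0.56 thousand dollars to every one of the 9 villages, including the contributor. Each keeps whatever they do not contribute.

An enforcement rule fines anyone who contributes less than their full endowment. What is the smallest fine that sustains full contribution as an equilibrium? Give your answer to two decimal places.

3.96 thousand dollars

Given the others contribute fully, the best deviation is to contribute 0 (any partial contribution still incurs the fine and gives up units whose private return 0.56 is below 1).
Deviating from 9 to 0 saves 9 thousand dollars but forfeits the deviator's share of the drop in the reservoir fund: 0.56 × 9 = 5.04.
So the deviation gain is 9 − 5.04 = 3.96, and the fine must be at least 3.96 thousand dollars to wipe it out.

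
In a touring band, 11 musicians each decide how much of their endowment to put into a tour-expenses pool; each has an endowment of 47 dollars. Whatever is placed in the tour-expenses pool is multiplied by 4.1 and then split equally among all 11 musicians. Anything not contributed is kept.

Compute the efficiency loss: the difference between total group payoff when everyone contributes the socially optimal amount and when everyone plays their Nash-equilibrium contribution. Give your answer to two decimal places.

Each contributed unit returns 4.1/11 = 0.3727 to its contributor — below 1 — so contributing 0 is dominant for every player. At the Nash equilibrium everyone keeps their 47, and the group total is 11 × 47 = 517.
Each contributed unit returns 4.100 to the group as a whole (0.3727 to each of 11 players), which exceeds 1, so the social optimum is full contribution: group total = 4.100 × 517 = 2119.70.
Efficiency loss = 2119.70 − 517 = 1602.70.

1602.70 dollars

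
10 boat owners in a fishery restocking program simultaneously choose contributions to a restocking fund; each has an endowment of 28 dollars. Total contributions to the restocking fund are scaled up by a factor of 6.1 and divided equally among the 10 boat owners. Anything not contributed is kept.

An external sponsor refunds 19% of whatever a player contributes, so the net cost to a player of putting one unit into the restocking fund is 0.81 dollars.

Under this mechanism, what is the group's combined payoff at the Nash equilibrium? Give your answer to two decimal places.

Even with the mechanism, each unit contributed returns only (6.1/10) / 0.81 = 0.7531 per unit of net cost, so contributing nothing is still dominant.
At the Nash equilibrium no one contributes; group total payoff = 10 × 28 = 280.

280.00 dollars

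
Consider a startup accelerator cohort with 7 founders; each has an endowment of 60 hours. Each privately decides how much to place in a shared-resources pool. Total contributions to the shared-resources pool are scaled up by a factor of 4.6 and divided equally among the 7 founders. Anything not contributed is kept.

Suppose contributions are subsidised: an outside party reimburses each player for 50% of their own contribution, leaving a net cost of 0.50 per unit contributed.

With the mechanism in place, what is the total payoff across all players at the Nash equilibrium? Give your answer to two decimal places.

The effective private return per unit is now (4.6/7) / 0.50 = 1.3143 > 1, so every player's dominant strategy flips to full contribution.
At the Nash equilibrium everyone contributes 60. Group total payoff = 7 × (60 × 0.50 + 4.6 × 60) = 2142.00.

2142.00 hours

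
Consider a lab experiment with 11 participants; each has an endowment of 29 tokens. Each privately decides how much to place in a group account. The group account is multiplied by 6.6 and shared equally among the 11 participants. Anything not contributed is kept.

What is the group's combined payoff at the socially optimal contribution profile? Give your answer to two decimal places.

2105.40 tokens

Each contributed unit returns 6.600 to the group as a whole (0.6000 to each of 11 players), which exceeds 1, so the social optimum is full contribution: group total = 6.600 × 319 = 2105.40.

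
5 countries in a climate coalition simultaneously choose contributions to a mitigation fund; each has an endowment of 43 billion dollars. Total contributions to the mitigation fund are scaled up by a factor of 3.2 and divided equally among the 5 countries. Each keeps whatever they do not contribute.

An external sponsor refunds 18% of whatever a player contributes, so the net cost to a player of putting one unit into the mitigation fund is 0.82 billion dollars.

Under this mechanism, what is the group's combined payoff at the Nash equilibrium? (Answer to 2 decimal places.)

215.00 billion dollars

The effective private return is (3.2/5) / 0.82 = 0.7805, which is still under 1, so the mechanism doesn't change anyone's dominant strategy: zero contribution.
Everyone keeps their endowment and the group total is 5 × 43 = 215.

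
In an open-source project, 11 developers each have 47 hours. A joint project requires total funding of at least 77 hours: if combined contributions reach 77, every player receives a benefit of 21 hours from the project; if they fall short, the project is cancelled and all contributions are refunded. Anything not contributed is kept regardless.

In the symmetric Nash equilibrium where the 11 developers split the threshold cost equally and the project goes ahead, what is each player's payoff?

Equal share of the threshold: 77/11 = 7.
At this profile no one gains by cutting their contribution: any cut drops the total below 77, the project is cancelled, contributions are refunded, and the deviator ends with 47, which is less than 47 − 7 + 21 = 61. Contributing more than 7 just wastes the excess. So contributing exactly 7 is a best response.
Each player's payoff: 47 − 7 + 21 = 61.

61 hours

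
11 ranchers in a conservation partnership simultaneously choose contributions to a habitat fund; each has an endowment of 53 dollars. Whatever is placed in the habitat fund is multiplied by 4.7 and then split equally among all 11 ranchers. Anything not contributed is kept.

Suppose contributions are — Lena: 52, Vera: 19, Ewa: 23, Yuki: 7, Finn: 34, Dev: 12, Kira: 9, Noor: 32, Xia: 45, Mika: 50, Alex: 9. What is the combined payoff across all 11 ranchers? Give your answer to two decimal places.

1663.40 dollars

Total contributed: 52 + 19 + 23 + 7 + 34 + 12 + 9 + 32 + 45 + 50 + 9 = 292; total kept: 11 × 53 − 292 = 291.
The habitat fund pays out 4.7 × 292 = 1372.40 in aggregate.
Group total = 291 + 1372.40 = 1663.40.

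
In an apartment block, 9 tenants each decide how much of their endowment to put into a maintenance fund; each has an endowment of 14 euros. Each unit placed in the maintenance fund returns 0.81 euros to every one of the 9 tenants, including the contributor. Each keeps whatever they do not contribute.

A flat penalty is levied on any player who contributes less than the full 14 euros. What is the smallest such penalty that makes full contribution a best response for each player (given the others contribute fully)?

Given the others contribute fully, the best deviation is to contribute 0 (any partial contribution still incurs the fine and gives up units whose private return 0.81 is below 1).
Deviating from 14 to 0 saves 14 euros but forfeits the deviator's share of the drop in the maintenance fund: 0.81 × 14 = 11.34.
So the deviation gain is 14 − 11.34 = 2.66, and the fine must be at least 2.66 euros to wipe it out.

2.66 euros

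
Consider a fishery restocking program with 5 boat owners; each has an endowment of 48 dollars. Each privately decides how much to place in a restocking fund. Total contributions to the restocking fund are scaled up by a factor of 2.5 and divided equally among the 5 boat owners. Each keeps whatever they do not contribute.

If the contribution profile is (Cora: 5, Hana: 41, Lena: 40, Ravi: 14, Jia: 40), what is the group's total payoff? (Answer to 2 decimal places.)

Total contributed: 5 + 41 + 40 + 14 + 40 = 140; total kept: 5 × 48 − 140 = 100.
The restocking fund pays out 2.5 × 140 = 350.00 in aggregate.
Group total = 100 + 350.00 = 450.00.

450.00 dollars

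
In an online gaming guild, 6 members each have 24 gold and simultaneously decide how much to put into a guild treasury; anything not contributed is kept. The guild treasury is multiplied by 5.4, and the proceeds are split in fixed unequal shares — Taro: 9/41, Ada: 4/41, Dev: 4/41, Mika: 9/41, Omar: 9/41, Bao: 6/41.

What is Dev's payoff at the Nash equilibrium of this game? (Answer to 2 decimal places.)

61.93 gold

A player with share s gets back 5.4·s per unit contributed, so full contribution is dominant for anyone with s > 1/5.4 = 0.1852 and zero contribution is dominant for anyone below.
The shares above 0.1852 belong to Taro, Mika and Omar, contributing 24 each; the remaining 3 contribute 0. Total contributed: 72.
Dev keeps 24 and receives 5.4 × 72 × 4/41 = 37.93 from the guild treasury, for a payoff of 61.93.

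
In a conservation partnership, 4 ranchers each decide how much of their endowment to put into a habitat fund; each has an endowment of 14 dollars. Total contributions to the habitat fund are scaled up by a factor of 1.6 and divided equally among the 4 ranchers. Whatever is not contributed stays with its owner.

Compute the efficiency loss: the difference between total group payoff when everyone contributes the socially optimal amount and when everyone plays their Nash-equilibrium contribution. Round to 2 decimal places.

Each contributed unit returns 1.6/4 = 0.4000 to its contributor — below 1 — so contributing 0 is dominant for every player. At the Nash equilibrium everyone keeps their 14, and the group total is 4 × 14 = 56.
Each contributed unit returns 1.600 to the group as a whole (0.4000 to each of 4 players), which exceeds 1, so the social optimum is full contribution: group total = 1.600 × 56 = 89.60.
Efficiency loss = 89.60 − 56 = 33.60.

33.60 dollars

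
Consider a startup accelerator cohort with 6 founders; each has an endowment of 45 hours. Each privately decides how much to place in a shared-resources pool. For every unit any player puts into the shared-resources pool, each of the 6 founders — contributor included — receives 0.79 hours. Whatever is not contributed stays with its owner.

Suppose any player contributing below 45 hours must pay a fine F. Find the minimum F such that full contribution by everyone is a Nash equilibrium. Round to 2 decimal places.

9.45 hours

Given the others contribute fully, the best deviation is to contribute 0 (any partial contribution still incurs the fine and gives up units whose private return 0.79 is below 1).
Deviating from 45 to 0 saves 45 hours but forfeits the deviator's share of the drop in the shared-resources pool: 0.79 × 45 = 35.55.
So the deviation gain is 45 − 35.55 = 9.45, and the fine must be at least 9.45 hours to wipe it out.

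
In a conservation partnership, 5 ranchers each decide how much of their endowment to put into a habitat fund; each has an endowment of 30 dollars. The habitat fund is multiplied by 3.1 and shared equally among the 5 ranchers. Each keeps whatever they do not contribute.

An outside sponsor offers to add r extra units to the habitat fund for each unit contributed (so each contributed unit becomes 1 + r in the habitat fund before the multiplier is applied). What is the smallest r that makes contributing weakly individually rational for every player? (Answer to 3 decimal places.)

0.613

With matching at rate r, one contributed unit becomes (1 + r) in the habitat fund and returns 3.1 × (1 + r) / 5 to the contributor.
Setting this equal to 1: 1 + r = 5/3.1 = 1.6129.
So the minimum matching rate is r = 1.6129 − 1 = 0.613.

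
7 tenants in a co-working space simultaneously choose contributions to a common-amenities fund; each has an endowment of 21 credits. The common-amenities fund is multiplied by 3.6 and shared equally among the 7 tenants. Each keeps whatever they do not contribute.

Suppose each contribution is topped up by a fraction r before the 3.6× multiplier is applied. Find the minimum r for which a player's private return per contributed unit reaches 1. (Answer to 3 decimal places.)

With matching at rate r, one contributed unit becomes (1 + r) in the common-amenities fund and returns 3.6 × (1 + r) / 7 to the contributor.
Setting this equal to 1: 1 + r = 7/3.6 = 1.9444.
So the minimum matching rate is r = 1.9444 − 1 = 0.944.

0.944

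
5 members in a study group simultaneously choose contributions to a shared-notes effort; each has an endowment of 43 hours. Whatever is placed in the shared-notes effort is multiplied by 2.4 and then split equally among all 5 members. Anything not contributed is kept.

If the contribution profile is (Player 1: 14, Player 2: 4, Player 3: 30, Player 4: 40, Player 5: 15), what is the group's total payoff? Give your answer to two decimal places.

Total contributed: 14 + 4 + 30 + 40 + 15 = 103; total kept: 5 × 43 − 103 = 112.
The shared-notes effort pays out 2.4 × 103 = 247.20 in aggregate.
Group total = 112 + 247.20 = 359.20.

359.20 hours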